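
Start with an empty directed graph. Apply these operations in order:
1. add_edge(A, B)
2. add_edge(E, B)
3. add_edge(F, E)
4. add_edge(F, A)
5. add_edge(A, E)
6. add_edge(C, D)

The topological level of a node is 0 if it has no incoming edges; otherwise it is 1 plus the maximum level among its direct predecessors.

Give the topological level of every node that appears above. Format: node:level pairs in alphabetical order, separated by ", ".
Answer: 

Answer: A:1, B:3, C:0, D:1, E:2, F:0

Derivation:
Op 1: add_edge(A, B). Edges now: 1
Op 2: add_edge(E, B). Edges now: 2
Op 3: add_edge(F, E). Edges now: 3
Op 4: add_edge(F, A). Edges now: 4
Op 5: add_edge(A, E). Edges now: 5
Op 6: add_edge(C, D). Edges now: 6
Compute levels (Kahn BFS):
  sources (in-degree 0): C, F
  process C: level=0
    C->D: in-degree(D)=0, level(D)=1, enqueue
  process F: level=0
    F->A: in-degree(A)=0, level(A)=1, enqueue
    F->E: in-degree(E)=1, level(E)>=1
  process D: level=1
  process A: level=1
    A->B: in-degree(B)=1, level(B)>=2
    A->E: in-degree(E)=0, level(E)=2, enqueue
  process E: level=2
    E->B: in-degree(B)=0, level(B)=3, enqueue
  process B: level=3
All levels: A:1, B:3, C:0, D:1, E:2, F:0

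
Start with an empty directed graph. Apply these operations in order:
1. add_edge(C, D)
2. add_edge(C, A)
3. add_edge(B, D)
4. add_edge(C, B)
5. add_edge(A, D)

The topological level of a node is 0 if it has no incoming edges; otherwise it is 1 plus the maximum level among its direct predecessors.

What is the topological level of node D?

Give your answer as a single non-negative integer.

Op 1: add_edge(C, D). Edges now: 1
Op 2: add_edge(C, A). Edges now: 2
Op 3: add_edge(B, D). Edges now: 3
Op 4: add_edge(C, B). Edges now: 4
Op 5: add_edge(A, D). Edges now: 5
Compute levels (Kahn BFS):
  sources (in-degree 0): C
  process C: level=0
    C->A: in-degree(A)=0, level(A)=1, enqueue
    C->B: in-degree(B)=0, level(B)=1, enqueue
    C->D: in-degree(D)=2, level(D)>=1
  process A: level=1
    A->D: in-degree(D)=1, level(D)>=2
  process B: level=1
    B->D: in-degree(D)=0, level(D)=2, enqueue
  process D: level=2
All levels: A:1, B:1, C:0, D:2
level(D) = 2

Answer: 2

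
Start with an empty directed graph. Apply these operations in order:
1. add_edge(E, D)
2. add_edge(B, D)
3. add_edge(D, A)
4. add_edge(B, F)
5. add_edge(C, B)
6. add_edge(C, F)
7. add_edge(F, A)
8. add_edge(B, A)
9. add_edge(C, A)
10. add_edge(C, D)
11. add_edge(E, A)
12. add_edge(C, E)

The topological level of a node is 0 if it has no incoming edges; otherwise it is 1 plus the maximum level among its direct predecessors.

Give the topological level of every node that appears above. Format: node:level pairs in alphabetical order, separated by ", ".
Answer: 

Answer: A:3, B:1, C:0, D:2, E:1, F:2

Derivation:
Op 1: add_edge(E, D). Edges now: 1
Op 2: add_edge(B, D). Edges now: 2
Op 3: add_edge(D, A). Edges now: 3
Op 4: add_edge(B, F). Edges now: 4
Op 5: add_edge(C, B). Edges now: 5
Op 6: add_edge(C, F). Edges now: 6
Op 7: add_edge(F, A). Edges now: 7
Op 8: add_edge(B, A). Edges now: 8
Op 9: add_edge(C, A). Edges now: 9
Op 10: add_edge(C, D). Edges now: 10
Op 11: add_edge(E, A). Edges now: 11
Op 12: add_edge(C, E). Edges now: 12
Compute levels (Kahn BFS):
  sources (in-degree 0): C
  process C: level=0
    C->A: in-degree(A)=4, level(A)>=1
    C->B: in-degree(B)=0, level(B)=1, enqueue
    C->D: in-degree(D)=2, level(D)>=1
    C->E: in-degree(E)=0, level(E)=1, enqueue
    C->F: in-degree(F)=1, level(F)>=1
  process B: level=1
    B->A: in-degree(A)=3, level(A)>=2
    B->D: in-degree(D)=1, level(D)>=2
    B->F: in-degree(F)=0, level(F)=2, enqueue
  process E: level=1
    E->A: in-degree(A)=2, level(A)>=2
    E->D: in-degree(D)=0, level(D)=2, enqueue
  process F: level=2
    F->A: in-degree(A)=1, level(A)>=3
  process D: level=2
    D->A: in-degree(A)=0, level(A)=3, enqueue
  process A: level=3
All levels: A:3, B:1, C:0, D:2, E:1, F:2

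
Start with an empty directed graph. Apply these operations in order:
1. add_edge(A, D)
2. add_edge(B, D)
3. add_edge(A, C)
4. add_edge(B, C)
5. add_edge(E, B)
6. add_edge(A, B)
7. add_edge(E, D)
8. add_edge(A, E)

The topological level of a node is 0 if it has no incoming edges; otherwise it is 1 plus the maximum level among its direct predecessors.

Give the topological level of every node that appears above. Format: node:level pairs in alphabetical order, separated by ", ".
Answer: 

Op 1: add_edge(A, D). Edges now: 1
Op 2: add_edge(B, D). Edges now: 2
Op 3: add_edge(A, C). Edges now: 3
Op 4: add_edge(B, C). Edges now: 4
Op 5: add_edge(E, B). Edges now: 5
Op 6: add_edge(A, B). Edges now: 6
Op 7: add_edge(E, D). Edges now: 7
Op 8: add_edge(A, E). Edges now: 8
Compute levels (Kahn BFS):
  sources (in-degree 0): A
  process A: level=0
    A->B: in-degree(B)=1, level(B)>=1
    A->C: in-degree(C)=1, level(C)>=1
    A->D: in-degree(D)=2, level(D)>=1
    A->E: in-degree(E)=0, level(E)=1, enqueue
  process E: level=1
    E->B: in-degree(B)=0, level(B)=2, enqueue
    E->D: in-degree(D)=1, level(D)>=2
  process B: level=2
    B->C: in-degree(C)=0, level(C)=3, enqueue
    B->D: in-degree(D)=0, level(D)=3, enqueue
  process C: level=3
  process D: level=3
All levels: A:0, B:2, C:3, D:3, E:1

Answer: A:0, B:2, C:3, D:3, E:1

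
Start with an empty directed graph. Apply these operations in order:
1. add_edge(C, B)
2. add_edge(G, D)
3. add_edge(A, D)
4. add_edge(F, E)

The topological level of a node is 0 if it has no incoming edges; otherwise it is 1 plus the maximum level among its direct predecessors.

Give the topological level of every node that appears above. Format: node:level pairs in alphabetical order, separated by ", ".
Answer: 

Answer: A:0, B:1, C:0, D:1, E:1, F:0, G:0

Derivation:
Op 1: add_edge(C, B). Edges now: 1
Op 2: add_edge(G, D). Edges now: 2
Op 3: add_edge(A, D). Edges now: 3
Op 4: add_edge(F, E). Edges now: 4
Compute levels (Kahn BFS):
  sources (in-degree 0): A, C, F, G
  process A: level=0
    A->D: in-degree(D)=1, level(D)>=1
  process C: level=0
    C->B: in-degree(B)=0, level(B)=1, enqueue
  process F: level=0
    F->E: in-degree(E)=0, level(E)=1, enqueue
  process G: level=0
    G->D: in-degree(D)=0, level(D)=1, enqueue
  process B: level=1
  process E: level=1
  process D: level=1
All levels: A:0, B:1, C:0, D:1, E:1, F:0, G:0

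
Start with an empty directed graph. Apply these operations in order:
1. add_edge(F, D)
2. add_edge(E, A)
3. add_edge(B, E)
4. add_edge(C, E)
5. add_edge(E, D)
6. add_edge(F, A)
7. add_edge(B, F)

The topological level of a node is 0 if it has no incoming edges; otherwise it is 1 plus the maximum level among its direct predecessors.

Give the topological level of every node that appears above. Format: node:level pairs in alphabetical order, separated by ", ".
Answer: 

Answer: A:2, B:0, C:0, D:2, E:1, F:1

Derivation:
Op 1: add_edge(F, D). Edges now: 1
Op 2: add_edge(E, A). Edges now: 2
Op 3: add_edge(B, E). Edges now: 3
Op 4: add_edge(C, E). Edges now: 4
Op 5: add_edge(E, D). Edges now: 5
Op 6: add_edge(F, A). Edges now: 6
Op 7: add_edge(B, F). Edges now: 7
Compute levels (Kahn BFS):
  sources (in-degree 0): B, C
  process B: level=0
    B->E: in-degree(E)=1, level(E)>=1
    B->F: in-degree(F)=0, level(F)=1, enqueue
  process C: level=0
    C->E: in-degree(E)=0, level(E)=1, enqueue
  process F: level=1
    F->A: in-degree(A)=1, level(A)>=2
    F->D: in-degree(D)=1, level(D)>=2
  process E: level=1
    E->A: in-degree(A)=0, level(A)=2, enqueue
    E->D: in-degree(D)=0, level(D)=2, enqueue
  process A: level=2
  process D: level=2
All levels: A:2, B:0, C:0, D:2, E:1, F:1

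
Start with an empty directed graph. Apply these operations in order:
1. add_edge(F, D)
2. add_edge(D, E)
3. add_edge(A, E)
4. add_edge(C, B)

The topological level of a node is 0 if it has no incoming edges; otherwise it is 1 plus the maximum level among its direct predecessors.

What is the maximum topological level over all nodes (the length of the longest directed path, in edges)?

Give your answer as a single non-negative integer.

Op 1: add_edge(F, D). Edges now: 1
Op 2: add_edge(D, E). Edges now: 2
Op 3: add_edge(A, E). Edges now: 3
Op 4: add_edge(C, B). Edges now: 4
Compute levels (Kahn BFS):
  sources (in-degree 0): A, C, F
  process A: level=0
    A->E: in-degree(E)=1, level(E)>=1
  process C: level=0
    C->B: in-degree(B)=0, level(B)=1, enqueue
  process F: level=0
    F->D: in-degree(D)=0, level(D)=1, enqueue
  process B: level=1
  process D: level=1
    D->E: in-degree(E)=0, level(E)=2, enqueue
  process E: level=2
All levels: A:0, B:1, C:0, D:1, E:2, F:0
max level = 2

Answer: 2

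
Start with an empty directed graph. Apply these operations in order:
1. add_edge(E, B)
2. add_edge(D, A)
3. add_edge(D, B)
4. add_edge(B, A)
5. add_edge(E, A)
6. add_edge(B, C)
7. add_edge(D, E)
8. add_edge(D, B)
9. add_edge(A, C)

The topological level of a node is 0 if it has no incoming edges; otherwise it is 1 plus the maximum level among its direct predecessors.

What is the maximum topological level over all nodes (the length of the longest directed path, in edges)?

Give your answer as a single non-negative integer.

Answer: 4

Derivation:
Op 1: add_edge(E, B). Edges now: 1
Op 2: add_edge(D, A). Edges now: 2
Op 3: add_edge(D, B). Edges now: 3
Op 4: add_edge(B, A). Edges now: 4
Op 5: add_edge(E, A). Edges now: 5
Op 6: add_edge(B, C). Edges now: 6
Op 7: add_edge(D, E). Edges now: 7
Op 8: add_edge(D, B) (duplicate, no change). Edges now: 7
Op 9: add_edge(A, C). Edges now: 8
Compute levels (Kahn BFS):
  sources (in-degree 0): D
  process D: level=0
    D->A: in-degree(A)=2, level(A)>=1
    D->B: in-degree(B)=1, level(B)>=1
    D->E: in-degree(E)=0, level(E)=1, enqueue
  process E: level=1
    E->A: in-degree(A)=1, level(A)>=2
    E->B: in-degree(B)=0, level(B)=2, enqueue
  process B: level=2
    B->A: in-degree(A)=0, level(A)=3, enqueue
    B->C: in-degree(C)=1, level(C)>=3
  process A: level=3
    A->C: in-degree(C)=0, level(C)=4, enqueue
  process C: level=4
All levels: A:3, B:2, C:4, D:0, E:1
max level = 4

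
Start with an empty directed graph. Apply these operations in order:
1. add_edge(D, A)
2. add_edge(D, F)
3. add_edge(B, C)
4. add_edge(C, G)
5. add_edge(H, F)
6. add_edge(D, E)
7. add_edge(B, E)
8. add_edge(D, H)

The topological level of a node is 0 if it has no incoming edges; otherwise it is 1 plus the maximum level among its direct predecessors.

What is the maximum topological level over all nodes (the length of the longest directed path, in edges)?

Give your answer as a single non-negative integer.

Answer: 2

Derivation:
Op 1: add_edge(D, A). Edges now: 1
Op 2: add_edge(D, F). Edges now: 2
Op 3: add_edge(B, C). Edges now: 3
Op 4: add_edge(C, G). Edges now: 4
Op 5: add_edge(H, F). Edges now: 5
Op 6: add_edge(D, E). Edges now: 6
Op 7: add_edge(B, E). Edges now: 7
Op 8: add_edge(D, H). Edges now: 8
Compute levels (Kahn BFS):
  sources (in-degree 0): B, D
  process B: level=0
    B->C: in-degree(C)=0, level(C)=1, enqueue
    B->E: in-degree(E)=1, level(E)>=1
  process D: level=0
    D->A: in-degree(A)=0, level(A)=1, enqueue
    D->E: in-degree(E)=0, level(E)=1, enqueue
    D->F: in-degree(F)=1, level(F)>=1
    D->H: in-degree(H)=0, level(H)=1, enqueue
  process C: level=1
    C->G: in-degree(G)=0, level(G)=2, enqueue
  process A: level=1
  process E: level=1
  process H: level=1
    H->F: in-degree(F)=0, level(F)=2, enqueue
  process G: level=2
  process F: level=2
All levels: A:1, B:0, C:1, D:0, E:1, F:2, G:2, H:1
max level = 2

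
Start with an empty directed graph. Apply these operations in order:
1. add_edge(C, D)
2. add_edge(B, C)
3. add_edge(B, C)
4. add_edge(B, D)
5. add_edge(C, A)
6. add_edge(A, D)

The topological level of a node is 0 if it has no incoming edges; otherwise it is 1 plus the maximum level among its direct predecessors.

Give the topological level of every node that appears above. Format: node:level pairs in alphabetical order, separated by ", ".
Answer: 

Op 1: add_edge(C, D). Edges now: 1
Op 2: add_edge(B, C). Edges now: 2
Op 3: add_edge(B, C) (duplicate, no change). Edges now: 2
Op 4: add_edge(B, D). Edges now: 3
Op 5: add_edge(C, A). Edges now: 4
Op 6: add_edge(A, D). Edges now: 5
Compute levels (Kahn BFS):
  sources (in-degree 0): B
  process B: level=0
    B->C: in-degree(C)=0, level(C)=1, enqueue
    B->D: in-degree(D)=2, level(D)>=1
  process C: level=1
    C->A: in-degree(A)=0, level(A)=2, enqueue
    C->D: in-degree(D)=1, level(D)>=2
  process A: level=2
    A->D: in-degree(D)=0, level(D)=3, enqueue
  process D: level=3
All levels: A:2, B:0, C:1, D:3

Answer: A:2, B:0, C:1, D:3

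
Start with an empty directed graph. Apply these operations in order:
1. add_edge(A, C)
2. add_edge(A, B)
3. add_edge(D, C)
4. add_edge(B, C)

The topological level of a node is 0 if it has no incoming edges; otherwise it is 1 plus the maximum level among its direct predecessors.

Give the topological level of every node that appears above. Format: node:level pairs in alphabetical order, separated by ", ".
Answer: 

Op 1: add_edge(A, C). Edges now: 1
Op 2: add_edge(A, B). Edges now: 2
Op 3: add_edge(D, C). Edges now: 3
Op 4: add_edge(B, C). Edges now: 4
Compute levels (Kahn BFS):
  sources (in-degree 0): A, D
  process A: level=0
    A->B: in-degree(B)=0, level(B)=1, enqueue
    A->C: in-degree(C)=2, level(C)>=1
  process D: level=0
    D->C: in-degree(C)=1, level(C)>=1
  process B: level=1
    B->C: in-degree(C)=0, level(C)=2, enqueue
  process C: level=2
All levels: A:0, B:1, C:2, D:0

Answer: A:0, B:1, C:2, D:0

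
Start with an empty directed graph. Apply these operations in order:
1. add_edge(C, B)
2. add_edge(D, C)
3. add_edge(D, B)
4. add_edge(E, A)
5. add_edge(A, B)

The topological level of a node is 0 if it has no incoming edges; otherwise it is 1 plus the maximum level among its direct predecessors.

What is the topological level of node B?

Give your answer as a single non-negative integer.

Op 1: add_edge(C, B). Edges now: 1
Op 2: add_edge(D, C). Edges now: 2
Op 3: add_edge(D, B). Edges now: 3
Op 4: add_edge(E, A). Edges now: 4
Op 5: add_edge(A, B). Edges now: 5
Compute levels (Kahn BFS):
  sources (in-degree 0): D, E
  process D: level=0
    D->B: in-degree(B)=2, level(B)>=1
    D->C: in-degree(C)=0, level(C)=1, enqueue
  process E: level=0
    E->A: in-degree(A)=0, level(A)=1, enqueue
  process C: level=1
    C->B: in-degree(B)=1, level(B)>=2
  process A: level=1
    A->B: in-degree(B)=0, level(B)=2, enqueue
  process B: level=2
All levels: A:1, B:2, C:1, D:0, E:0
level(B) = 2

Answer: 2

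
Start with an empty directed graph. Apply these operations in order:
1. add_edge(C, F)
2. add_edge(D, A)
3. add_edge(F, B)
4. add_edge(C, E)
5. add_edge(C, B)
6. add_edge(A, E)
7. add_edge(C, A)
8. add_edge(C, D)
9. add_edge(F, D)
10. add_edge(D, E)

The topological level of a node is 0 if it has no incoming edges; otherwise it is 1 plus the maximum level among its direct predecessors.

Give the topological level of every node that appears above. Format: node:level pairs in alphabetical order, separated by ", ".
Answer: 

Op 1: add_edge(C, F). Edges now: 1
Op 2: add_edge(D, A). Edges now: 2
Op 3: add_edge(F, B). Edges now: 3
Op 4: add_edge(C, E). Edges now: 4
Op 5: add_edge(C, B). Edges now: 5
Op 6: add_edge(A, E). Edges now: 6
Op 7: add_edge(C, A). Edges now: 7
Op 8: add_edge(C, D). Edges now: 8
Op 9: add_edge(F, D). Edges now: 9
Op 10: add_edge(D, E). Edges now: 10
Compute levels (Kahn BFS):
  sources (in-degree 0): C
  process C: level=0
    C->A: in-degree(A)=1, level(A)>=1
    C->B: in-degree(B)=1, level(B)>=1
    C->D: in-degree(D)=1, level(D)>=1
    C->E: in-degree(E)=2, level(E)>=1
    C->F: in-degree(F)=0, level(F)=1, enqueue
  process F: level=1
    F->B: in-degree(B)=0, level(B)=2, enqueue
    F->D: in-degree(D)=0, level(D)=2, enqueue
  process B: level=2
  process D: level=2
    D->A: in-degree(A)=0, level(A)=3, enqueue
    D->E: in-degree(E)=1, level(E)>=3
  process A: level=3
    A->E: in-degree(E)=0, level(E)=4, enqueue
  process E: level=4
All levels: A:3, B:2, C:0, D:2, E:4, F:1

Answer: A:3, B:2, C:0, D:2, E:4, F:1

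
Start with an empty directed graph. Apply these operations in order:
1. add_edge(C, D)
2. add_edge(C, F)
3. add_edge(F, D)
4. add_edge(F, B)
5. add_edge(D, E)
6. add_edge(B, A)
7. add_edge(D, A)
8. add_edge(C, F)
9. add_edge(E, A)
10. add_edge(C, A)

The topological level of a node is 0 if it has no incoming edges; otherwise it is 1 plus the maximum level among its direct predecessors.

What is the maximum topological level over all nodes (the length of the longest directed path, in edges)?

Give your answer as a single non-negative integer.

Answer: 4

Derivation:
Op 1: add_edge(C, D). Edges now: 1
Op 2: add_edge(C, F). Edges now: 2
Op 3: add_edge(F, D). Edges now: 3
Op 4: add_edge(F, B). Edges now: 4
Op 5: add_edge(D, E). Edges now: 5
Op 6: add_edge(B, A). Edges now: 6
Op 7: add_edge(D, A). Edges now: 7
Op 8: add_edge(C, F) (duplicate, no change). Edges now: 7
Op 9: add_edge(E, A). Edges now: 8
Op 10: add_edge(C, A). Edges now: 9
Compute levels (Kahn BFS):
  sources (in-degree 0): C
  process C: level=0
    C->A: in-degree(A)=3, level(A)>=1
    C->D: in-degree(D)=1, level(D)>=1
    C->F: in-degree(F)=0, level(F)=1, enqueue
  process F: level=1
    F->B: in-degree(B)=0, level(B)=2, enqueue
    F->D: in-degree(D)=0, level(D)=2, enqueue
  process B: level=2
    B->A: in-degree(A)=2, level(A)>=3
  process D: level=2
    D->A: in-degree(A)=1, level(A)>=3
    D->E: in-degree(E)=0, level(E)=3, enqueue
  process E: level=3
    E->A: in-degree(A)=0, level(A)=4, enqueue
  process A: level=4
All levels: A:4, B:2, C:0, D:2, E:3, F:1
max level = 4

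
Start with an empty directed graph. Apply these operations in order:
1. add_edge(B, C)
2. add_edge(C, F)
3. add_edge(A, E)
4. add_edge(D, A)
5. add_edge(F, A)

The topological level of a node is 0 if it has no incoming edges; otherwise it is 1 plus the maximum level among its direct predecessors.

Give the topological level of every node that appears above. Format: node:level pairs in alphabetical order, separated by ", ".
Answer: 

Op 1: add_edge(B, C). Edges now: 1
Op 2: add_edge(C, F). Edges now: 2
Op 3: add_edge(A, E). Edges now: 3
Op 4: add_edge(D, A). Edges now: 4
Op 5: add_edge(F, A). Edges now: 5
Compute levels (Kahn BFS):
  sources (in-degree 0): B, D
  process B: level=0
    B->C: in-degree(C)=0, level(C)=1, enqueue
  process D: level=0
    D->A: in-degree(A)=1, level(A)>=1
  process C: level=1
    C->F: in-degree(F)=0, level(F)=2, enqueue
  process F: level=2
    F->A: in-degree(A)=0, level(A)=3, enqueue
  process A: level=3
    A->E: in-degree(E)=0, level(E)=4, enqueue
  process E: level=4
All levels: A:3, B:0, C:1, D:0, E:4, F:2

Answer: A:3, B:0, C:1, D:0, E:4, F:2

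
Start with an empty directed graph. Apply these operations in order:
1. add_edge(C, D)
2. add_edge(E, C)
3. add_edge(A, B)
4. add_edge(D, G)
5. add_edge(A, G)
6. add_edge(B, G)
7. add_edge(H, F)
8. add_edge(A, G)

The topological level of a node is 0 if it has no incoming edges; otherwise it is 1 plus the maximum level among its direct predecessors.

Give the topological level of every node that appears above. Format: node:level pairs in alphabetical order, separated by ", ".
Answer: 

Answer: A:0, B:1, C:1, D:2, E:0, F:1, G:3, H:0

Derivation:
Op 1: add_edge(C, D). Edges now: 1
Op 2: add_edge(E, C). Edges now: 2
Op 3: add_edge(A, B). Edges now: 3
Op 4: add_edge(D, G). Edges now: 4
Op 5: add_edge(A, G). Edges now: 5
Op 6: add_edge(B, G). Edges now: 6
Op 7: add_edge(H, F). Edges now: 7
Op 8: add_edge(A, G) (duplicate, no change). Edges now: 7
Compute levels (Kahn BFS):
  sources (in-degree 0): A, E, H
  process A: level=0
    A->B: in-degree(B)=0, level(B)=1, enqueue
    A->G: in-degree(G)=2, level(G)>=1
  process E: level=0
    E->C: in-degree(C)=0, level(C)=1, enqueue
  process H: level=0
    H->F: in-degree(F)=0, level(F)=1, enqueue
  process B: level=1
    B->G: in-degree(G)=1, level(G)>=2
  process C: level=1
    C->D: in-degree(D)=0, level(D)=2, enqueue
  process F: level=1
  process D: level=2
    D->G: in-degree(G)=0, level(G)=3, enqueue
  process G: level=3
All levels: A:0, B:1, C:1, D:2, E:0, F:1, G:3, H:0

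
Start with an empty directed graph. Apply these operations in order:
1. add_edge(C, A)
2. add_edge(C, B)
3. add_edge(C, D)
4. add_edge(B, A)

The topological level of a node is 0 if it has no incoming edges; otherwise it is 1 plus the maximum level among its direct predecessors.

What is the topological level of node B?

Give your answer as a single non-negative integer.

Answer: 1

Derivation:
Op 1: add_edge(C, A). Edges now: 1
Op 2: add_edge(C, B). Edges now: 2
Op 3: add_edge(C, D). Edges now: 3
Op 4: add_edge(B, A). Edges now: 4
Compute levels (Kahn BFS):
  sources (in-degree 0): C
  process C: level=0
    C->A: in-degree(A)=1, level(A)>=1
    C->B: in-degree(B)=0, level(B)=1, enqueue
    C->D: in-degree(D)=0, level(D)=1, enqueue
  process B: level=1
    B->A: in-degree(A)=0, level(A)=2, enqueue
  process D: level=1
  process A: level=2
All levels: A:2, B:1, C:0, D:1
level(B) = 1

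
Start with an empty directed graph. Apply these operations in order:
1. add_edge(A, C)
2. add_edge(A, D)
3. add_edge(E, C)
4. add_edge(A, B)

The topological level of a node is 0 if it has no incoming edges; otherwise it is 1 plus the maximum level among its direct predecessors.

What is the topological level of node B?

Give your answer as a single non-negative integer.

Answer: 1

Derivation:
Op 1: add_edge(A, C). Edges now: 1
Op 2: add_edge(A, D). Edges now: 2
Op 3: add_edge(E, C). Edges now: 3
Op 4: add_edge(A, B). Edges now: 4
Compute levels (Kahn BFS):
  sources (in-degree 0): A, E
  process A: level=0
    A->B: in-degree(B)=0, level(B)=1, enqueue
    A->C: in-degree(C)=1, level(C)>=1
    A->D: in-degree(D)=0, level(D)=1, enqueue
  process E: level=0
    E->C: in-degree(C)=0, level(C)=1, enqueue
  process B: level=1
  process D: level=1
  process C: level=1
All levels: A:0, B:1, C:1, D:1, E:0
level(B) = 1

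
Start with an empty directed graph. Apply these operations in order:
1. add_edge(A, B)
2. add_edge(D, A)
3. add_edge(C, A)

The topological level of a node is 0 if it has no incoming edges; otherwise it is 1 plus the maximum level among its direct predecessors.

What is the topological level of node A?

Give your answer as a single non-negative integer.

Answer: 1

Derivation:
Op 1: add_edge(A, B). Edges now: 1
Op 2: add_edge(D, A). Edges now: 2
Op 3: add_edge(C, A). Edges now: 3
Compute levels (Kahn BFS):
  sources (in-degree 0): C, D
  process C: level=0
    C->A: in-degree(A)=1, level(A)>=1
  process D: level=0
    D->A: in-degree(A)=0, level(A)=1, enqueue
  process A: level=1
    A->B: in-degree(B)=0, level(B)=2, enqueue
  process B: level=2
All levels: A:1, B:2, C:0, D:0
level(A) = 1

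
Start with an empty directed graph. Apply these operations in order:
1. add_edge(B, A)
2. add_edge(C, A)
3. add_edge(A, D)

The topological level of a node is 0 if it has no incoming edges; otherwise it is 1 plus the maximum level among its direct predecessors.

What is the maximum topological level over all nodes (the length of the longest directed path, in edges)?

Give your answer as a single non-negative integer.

Op 1: add_edge(B, A). Edges now: 1
Op 2: add_edge(C, A). Edges now: 2
Op 3: add_edge(A, D). Edges now: 3
Compute levels (Kahn BFS):
  sources (in-degree 0): B, C
  process B: level=0
    B->A: in-degree(A)=1, level(A)>=1
  process C: level=0
    C->A: in-degree(A)=0, level(A)=1, enqueue
  process A: level=1
    A->D: in-degree(D)=0, level(D)=2, enqueue
  process D: level=2
All levels: A:1, B:0, C:0, D:2
max level = 2

Answer: 2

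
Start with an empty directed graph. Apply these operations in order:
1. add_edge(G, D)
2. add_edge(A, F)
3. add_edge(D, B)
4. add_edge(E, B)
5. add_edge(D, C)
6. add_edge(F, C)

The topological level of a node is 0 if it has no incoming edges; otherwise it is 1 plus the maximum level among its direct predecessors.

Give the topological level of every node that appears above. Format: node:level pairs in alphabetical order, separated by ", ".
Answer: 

Answer: A:0, B:2, C:2, D:1, E:0, F:1, G:0

Derivation:
Op 1: add_edge(G, D). Edges now: 1
Op 2: add_edge(A, F). Edges now: 2
Op 3: add_edge(D, B). Edges now: 3
Op 4: add_edge(E, B). Edges now: 4
Op 5: add_edge(D, C). Edges now: 5
Op 6: add_edge(F, C). Edges now: 6
Compute levels (Kahn BFS):
  sources (in-degree 0): A, E, G
  process A: level=0
    A->F: in-degree(F)=0, level(F)=1, enqueue
  process E: level=0
    E->B: in-degree(B)=1, level(B)>=1
  process G: level=0
    G->D: in-degree(D)=0, level(D)=1, enqueue
  process F: level=1
    F->C: in-degree(C)=1, level(C)>=2
  process D: level=1
    D->B: in-degree(B)=0, level(B)=2, enqueue
    D->C: in-degree(C)=0, level(C)=2, enqueue
  process B: level=2
  process C: level=2
All levels: A:0, B:2, C:2, D:1, E:0, F:1, G:0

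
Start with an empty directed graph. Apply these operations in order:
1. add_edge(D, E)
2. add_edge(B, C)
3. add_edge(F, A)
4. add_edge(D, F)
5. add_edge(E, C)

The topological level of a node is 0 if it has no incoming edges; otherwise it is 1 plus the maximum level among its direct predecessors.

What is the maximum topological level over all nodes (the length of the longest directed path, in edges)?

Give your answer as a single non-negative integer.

Op 1: add_edge(D, E). Edges now: 1
Op 2: add_edge(B, C). Edges now: 2
Op 3: add_edge(F, A). Edges now: 3
Op 4: add_edge(D, F). Edges now: 4
Op 5: add_edge(E, C). Edges now: 5
Compute levels (Kahn BFS):
  sources (in-degree 0): B, D
  process B: level=0
    B->C: in-degree(C)=1, level(C)>=1
  process D: level=0
    D->E: in-degree(E)=0, level(E)=1, enqueue
    D->F: in-degree(F)=0, level(F)=1, enqueue
  process E: level=1
    E->C: in-degree(C)=0, level(C)=2, enqueue
  process F: level=1
    F->A: in-degree(A)=0, level(A)=2, enqueue
  process C: level=2
  process A: level=2
All levels: A:2, B:0, C:2, D:0, E:1, F:1
max level = 2

Answer: 2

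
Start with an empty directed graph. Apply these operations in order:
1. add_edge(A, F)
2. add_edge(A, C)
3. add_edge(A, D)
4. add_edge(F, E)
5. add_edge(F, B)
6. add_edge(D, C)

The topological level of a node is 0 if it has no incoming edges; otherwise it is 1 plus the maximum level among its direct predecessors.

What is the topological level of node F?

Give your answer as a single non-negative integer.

Answer: 1

Derivation:
Op 1: add_edge(A, F). Edges now: 1
Op 2: add_edge(A, C). Edges now: 2
Op 3: add_edge(A, D). Edges now: 3
Op 4: add_edge(F, E). Edges now: 4
Op 5: add_edge(F, B). Edges now: 5
Op 6: add_edge(D, C). Edges now: 6
Compute levels (Kahn BFS):
  sources (in-degree 0): A
  process A: level=0
    A->C: in-degree(C)=1, level(C)>=1
    A->D: in-degree(D)=0, level(D)=1, enqueue
    A->F: in-degree(F)=0, level(F)=1, enqueue
  process D: level=1
    D->C: in-degree(C)=0, level(C)=2, enqueue
  process F: level=1
    F->B: in-degree(B)=0, level(B)=2, enqueue
    F->E: in-degree(E)=0, level(E)=2, enqueue
  process C: level=2
  process B: level=2
  process E: level=2
All levels: A:0, B:2, C:2, D:1, E:2, F:1
level(F) = 1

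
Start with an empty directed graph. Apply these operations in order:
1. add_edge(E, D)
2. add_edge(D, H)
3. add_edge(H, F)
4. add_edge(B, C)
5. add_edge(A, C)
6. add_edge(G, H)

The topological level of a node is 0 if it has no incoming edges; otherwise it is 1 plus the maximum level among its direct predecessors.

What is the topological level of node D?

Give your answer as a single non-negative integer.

Op 1: add_edge(E, D). Edges now: 1
Op 2: add_edge(D, H). Edges now: 2
Op 3: add_edge(H, F). Edges now: 3
Op 4: add_edge(B, C). Edges now: 4
Op 5: add_edge(A, C). Edges now: 5
Op 6: add_edge(G, H). Edges now: 6
Compute levels (Kahn BFS):
  sources (in-degree 0): A, B, E, G
  process A: level=0
    A->C: in-degree(C)=1, level(C)>=1
  process B: level=0
    B->C: in-degree(C)=0, level(C)=1, enqueue
  process E: level=0
    E->D: in-degree(D)=0, level(D)=1, enqueue
  process G: level=0
    G->H: in-degree(H)=1, level(H)>=1
  process C: level=1
  process D: level=1
    D->H: in-degree(H)=0, level(H)=2, enqueue
  process H: level=2
    H->F: in-degree(F)=0, level(F)=3, enqueue
  process F: level=3
All levels: A:0, B:0, C:1, D:1, E:0, F:3, G:0, H:2
level(D) = 1

Answer: 1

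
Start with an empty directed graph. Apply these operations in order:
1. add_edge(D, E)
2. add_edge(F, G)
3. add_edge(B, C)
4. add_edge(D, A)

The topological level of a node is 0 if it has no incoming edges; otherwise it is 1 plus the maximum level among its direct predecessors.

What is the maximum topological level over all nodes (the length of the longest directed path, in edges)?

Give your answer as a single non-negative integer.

Op 1: add_edge(D, E). Edges now: 1
Op 2: add_edge(F, G). Edges now: 2
Op 3: add_edge(B, C). Edges now: 3
Op 4: add_edge(D, A). Edges now: 4
Compute levels (Kahn BFS):
  sources (in-degree 0): B, D, F
  process B: level=0
    B->C: in-degree(C)=0, level(C)=1, enqueue
  process D: level=0
    D->A: in-degree(A)=0, level(A)=1, enqueue
    D->E: in-degree(E)=0, level(E)=1, enqueue
  process F: level=0
    F->G: in-degree(G)=0, level(G)=1, enqueue
  process C: level=1
  process A: level=1
  process E: level=1
  process G: level=1
All levels: A:1, B:0, C:1, D:0, E:1, F:0, G:1
max level = 1

Answer: 1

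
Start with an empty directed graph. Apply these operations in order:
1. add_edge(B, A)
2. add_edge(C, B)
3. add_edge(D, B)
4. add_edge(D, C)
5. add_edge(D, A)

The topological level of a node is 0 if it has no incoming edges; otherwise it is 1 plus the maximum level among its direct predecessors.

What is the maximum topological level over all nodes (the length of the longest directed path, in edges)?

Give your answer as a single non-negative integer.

Op 1: add_edge(B, A). Edges now: 1
Op 2: add_edge(C, B). Edges now: 2
Op 3: add_edge(D, B). Edges now: 3
Op 4: add_edge(D, C). Edges now: 4
Op 5: add_edge(D, A). Edges now: 5
Compute levels (Kahn BFS):
  sources (in-degree 0): D
  process D: level=0
    D->A: in-degree(A)=1, level(A)>=1
    D->B: in-degree(B)=1, level(B)>=1
    D->C: in-degree(C)=0, level(C)=1, enqueue
  process C: level=1
    C->B: in-degree(B)=0, level(B)=2, enqueue
  process B: level=2
    B->A: in-degree(A)=0, level(A)=3, enqueue
  process A: level=3
All levels: A:3, B:2, C:1, D:0
max level = 3

Answer: 3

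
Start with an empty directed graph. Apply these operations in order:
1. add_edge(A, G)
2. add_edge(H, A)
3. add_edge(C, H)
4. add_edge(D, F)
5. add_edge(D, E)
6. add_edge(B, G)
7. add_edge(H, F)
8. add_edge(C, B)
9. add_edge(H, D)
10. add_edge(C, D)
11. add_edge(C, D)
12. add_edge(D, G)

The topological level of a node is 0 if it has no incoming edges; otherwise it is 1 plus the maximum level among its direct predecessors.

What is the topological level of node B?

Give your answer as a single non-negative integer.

Answer: 1

Derivation:
Op 1: add_edge(A, G). Edges now: 1
Op 2: add_edge(H, A). Edges now: 2
Op 3: add_edge(C, H). Edges now: 3
Op 4: add_edge(D, F). Edges now: 4
Op 5: add_edge(D, E). Edges now: 5
Op 6: add_edge(B, G). Edges now: 6
Op 7: add_edge(H, F). Edges now: 7
Op 8: add_edge(C, B). Edges now: 8
Op 9: add_edge(H, D). Edges now: 9
Op 10: add_edge(C, D). Edges now: 10
Op 11: add_edge(C, D) (duplicate, no change). Edges now: 10
Op 12: add_edge(D, G). Edges now: 11
Compute levels (Kahn BFS):
  sources (in-degree 0): C
  process C: level=0
    C->B: in-degree(B)=0, level(B)=1, enqueue
    C->D: in-degree(D)=1, level(D)>=1
    C->H: in-degree(H)=0, level(H)=1, enqueue
  process B: level=1
    B->G: in-degree(G)=2, level(G)>=2
  process H: level=1
    H->A: in-degree(A)=0, level(A)=2, enqueue
    H->D: in-degree(D)=0, level(D)=2, enqueue
    H->F: in-degree(F)=1, level(F)>=2
  process A: level=2
    A->G: in-degree(G)=1, level(G)>=3
  process D: level=2
    D->E: in-degree(E)=0, level(E)=3, enqueue
    D->F: in-degree(F)=0, level(F)=3, enqueue
    D->G: in-degree(G)=0, level(G)=3, enqueue
  process E: level=3
  process F: level=3
  process G: level=3
All levels: A:2, B:1, C:0, D:2, E:3, F:3, G:3, H:1
level(B) = 1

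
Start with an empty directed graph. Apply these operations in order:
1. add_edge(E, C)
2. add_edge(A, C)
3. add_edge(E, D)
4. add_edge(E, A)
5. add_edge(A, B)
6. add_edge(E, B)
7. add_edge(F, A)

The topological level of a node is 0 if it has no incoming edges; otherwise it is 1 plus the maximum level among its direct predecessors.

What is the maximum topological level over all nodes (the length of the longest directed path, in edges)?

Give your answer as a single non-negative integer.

Answer: 2

Derivation:
Op 1: add_edge(E, C). Edges now: 1
Op 2: add_edge(A, C). Edges now: 2
Op 3: add_edge(E, D). Edges now: 3
Op 4: add_edge(E, A). Edges now: 4
Op 5: add_edge(A, B). Edges now: 5
Op 6: add_edge(E, B). Edges now: 6
Op 7: add_edge(F, A). Edges now: 7
Compute levels (Kahn BFS):
  sources (in-degree 0): E, F
  process E: level=0
    E->A: in-degree(A)=1, level(A)>=1
    E->B: in-degree(B)=1, level(B)>=1
    E->C: in-degree(C)=1, level(C)>=1
    E->D: in-degree(D)=0, level(D)=1, enqueue
  process F: level=0
    F->A: in-degree(A)=0, level(A)=1, enqueue
  process D: level=1
  process A: level=1
    A->B: in-degree(B)=0, level(B)=2, enqueue
    A->C: in-degree(C)=0, level(C)=2, enqueue
  process B: level=2
  process C: level=2
All levels: A:1, B:2, C:2, D:1, E:0, F:0
max level = 2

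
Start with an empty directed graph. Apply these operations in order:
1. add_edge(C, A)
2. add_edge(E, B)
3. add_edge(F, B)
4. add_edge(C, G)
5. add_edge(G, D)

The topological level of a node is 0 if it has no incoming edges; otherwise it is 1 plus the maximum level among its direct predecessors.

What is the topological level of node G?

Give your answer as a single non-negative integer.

Op 1: add_edge(C, A). Edges now: 1
Op 2: add_edge(E, B). Edges now: 2
Op 3: add_edge(F, B). Edges now: 3
Op 4: add_edge(C, G). Edges now: 4
Op 5: add_edge(G, D). Edges now: 5
Compute levels (Kahn BFS):
  sources (in-degree 0): C, E, F
  process C: level=0
    C->A: in-degree(A)=0, level(A)=1, enqueue
    C->G: in-degree(G)=0, level(G)=1, enqueue
  process E: level=0
    E->B: in-degree(B)=1, level(B)>=1
  process F: level=0
    F->B: in-degree(B)=0, level(B)=1, enqueue
  process A: level=1
  process G: level=1
    G->D: in-degree(D)=0, level(D)=2, enqueue
  process B: level=1
  process D: level=2
All levels: A:1, B:1, C:0, D:2, E:0, F:0, G:1
level(G) = 1

Answer: 1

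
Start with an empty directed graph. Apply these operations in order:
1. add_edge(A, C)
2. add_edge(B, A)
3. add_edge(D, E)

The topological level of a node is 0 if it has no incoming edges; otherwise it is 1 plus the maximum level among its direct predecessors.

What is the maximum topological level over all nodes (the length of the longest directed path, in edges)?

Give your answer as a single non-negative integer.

Op 1: add_edge(A, C). Edges now: 1
Op 2: add_edge(B, A). Edges now: 2
Op 3: add_edge(D, E). Edges now: 3
Compute levels (Kahn BFS):
  sources (in-degree 0): B, D
  process B: level=0
    B->A: in-degree(A)=0, level(A)=1, enqueue
  process D: level=0
    D->E: in-degree(E)=0, level(E)=1, enqueue
  process A: level=1
    A->C: in-degree(C)=0, level(C)=2, enqueue
  process E: level=1
  process C: level=2
All levels: A:1, B:0, C:2, D:0, E:1
max level = 2

Answer: 2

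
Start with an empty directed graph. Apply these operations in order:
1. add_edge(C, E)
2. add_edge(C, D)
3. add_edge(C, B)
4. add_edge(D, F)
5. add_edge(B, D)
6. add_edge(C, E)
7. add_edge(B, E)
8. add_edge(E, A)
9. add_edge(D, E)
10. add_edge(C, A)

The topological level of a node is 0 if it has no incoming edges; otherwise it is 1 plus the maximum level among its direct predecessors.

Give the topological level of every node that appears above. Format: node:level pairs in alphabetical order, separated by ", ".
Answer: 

Answer: A:4, B:1, C:0, D:2, E:3, F:3

Derivation:
Op 1: add_edge(C, E). Edges now: 1
Op 2: add_edge(C, D). Edges now: 2
Op 3: add_edge(C, B). Edges now: 3
Op 4: add_edge(D, F). Edges now: 4
Op 5: add_edge(B, D). Edges now: 5
Op 6: add_edge(C, E) (duplicate, no change). Edges now: 5
Op 7: add_edge(B, E). Edges now: 6
Op 8: add_edge(E, A). Edges now: 7
Op 9: add_edge(D, E). Edges now: 8
Op 10: add_edge(C, A). Edges now: 9
Compute levels (Kahn BFS):
  sources (in-degree 0): C
  process C: level=0
    C->A: in-degree(A)=1, level(A)>=1
    C->B: in-degree(B)=0, level(B)=1, enqueue
    C->D: in-degree(D)=1, level(D)>=1
    C->E: in-degree(E)=2, level(E)>=1
  process B: level=1
    B->D: in-degree(D)=0, level(D)=2, enqueue
    B->E: in-degree(E)=1, level(E)>=2
  process D: level=2
    D->E: in-degree(E)=0, level(E)=3, enqueue
    D->F: in-degree(F)=0, level(F)=3, enqueue
  process E: level=3
    E->A: in-degree(A)=0, level(A)=4, enqueue
  process F: level=3
  process A: level=4
All levels: A:4, B:1, C:0, D:2, E:3, F:3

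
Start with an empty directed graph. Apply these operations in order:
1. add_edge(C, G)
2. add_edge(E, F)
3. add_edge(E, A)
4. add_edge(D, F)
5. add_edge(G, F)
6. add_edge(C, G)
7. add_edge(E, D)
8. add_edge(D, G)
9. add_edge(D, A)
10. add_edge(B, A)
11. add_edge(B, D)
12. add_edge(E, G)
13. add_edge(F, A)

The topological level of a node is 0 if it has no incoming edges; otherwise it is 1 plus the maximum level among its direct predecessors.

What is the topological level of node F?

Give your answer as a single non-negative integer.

Answer: 3

Derivation:
Op 1: add_edge(C, G). Edges now: 1
Op 2: add_edge(E, F). Edges now: 2
Op 3: add_edge(E, A). Edges now: 3
Op 4: add_edge(D, F). Edges now: 4
Op 5: add_edge(G, F). Edges now: 5
Op 6: add_edge(C, G) (duplicate, no change). Edges now: 5
Op 7: add_edge(E, D). Edges now: 6
Op 8: add_edge(D, G). Edges now: 7
Op 9: add_edge(D, A). Edges now: 8
Op 10: add_edge(B, A). Edges now: 9
Op 11: add_edge(B, D). Edges now: 10
Op 12: add_edge(E, G). Edges now: 11
Op 13: add_edge(F, A). Edges now: 12
Compute levels (Kahn BFS):
  sources (in-degree 0): B, C, E
  process B: level=0
    B->A: in-degree(A)=3, level(A)>=1
    B->D: in-degree(D)=1, level(D)>=1
  process C: level=0
    C->G: in-degree(G)=2, level(G)>=1
  process E: level=0
    E->A: in-degree(A)=2, level(A)>=1
    E->D: in-degree(D)=0, level(D)=1, enqueue
    E->F: in-degree(F)=2, level(F)>=1
    E->G: in-degree(G)=1, level(G)>=1
  process D: level=1
    D->A: in-degree(A)=1, level(A)>=2
    D->F: in-degree(F)=1, level(F)>=2
    D->G: in-degree(G)=0, level(G)=2, enqueue
  process G: level=2
    G->F: in-degree(F)=0, level(F)=3, enqueue
  process F: level=3
    F->A: in-degree(A)=0, level(A)=4, enqueue
  process A: level=4
All levels: A:4, B:0, C:0, D:1, E:0, F:3, G:2
level(F) = 3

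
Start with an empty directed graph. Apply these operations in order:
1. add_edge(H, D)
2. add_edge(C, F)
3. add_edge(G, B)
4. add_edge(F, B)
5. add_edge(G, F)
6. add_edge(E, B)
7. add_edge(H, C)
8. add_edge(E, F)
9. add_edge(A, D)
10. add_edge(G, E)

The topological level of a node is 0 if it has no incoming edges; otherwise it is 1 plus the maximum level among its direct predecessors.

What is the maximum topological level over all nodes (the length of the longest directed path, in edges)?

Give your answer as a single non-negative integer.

Answer: 3

Derivation:
Op 1: add_edge(H, D). Edges now: 1
Op 2: add_edge(C, F). Edges now: 2
Op 3: add_edge(G, B). Edges now: 3
Op 4: add_edge(F, B). Edges now: 4
Op 5: add_edge(G, F). Edges now: 5
Op 6: add_edge(E, B). Edges now: 6
Op 7: add_edge(H, C). Edges now: 7
Op 8: add_edge(E, F). Edges now: 8
Op 9: add_edge(A, D). Edges now: 9
Op 10: add_edge(G, E). Edges now: 10
Compute levels (Kahn BFS):
  sources (in-degree 0): A, G, H
  process A: level=0
    A->D: in-degree(D)=1, level(D)>=1
  process G: level=0
    G->B: in-degree(B)=2, level(B)>=1
    G->E: in-degree(E)=0, level(E)=1, enqueue
    G->F: in-degree(F)=2, level(F)>=1
  process H: level=0
    H->C: in-degree(C)=0, level(C)=1, enqueue
    H->D: in-degree(D)=0, level(D)=1, enqueue
  process E: level=1
    E->B: in-degree(B)=1, level(B)>=2
    E->F: in-degree(F)=1, level(F)>=2
  process C: level=1
    C->F: in-degree(F)=0, level(F)=2, enqueue
  process D: level=1
  process F: level=2
    F->B: in-degree(B)=0, level(B)=3, enqueue
  process B: level=3
All levels: A:0, B:3, C:1, D:1, E:1, F:2, G:0, H:0
max level = 3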